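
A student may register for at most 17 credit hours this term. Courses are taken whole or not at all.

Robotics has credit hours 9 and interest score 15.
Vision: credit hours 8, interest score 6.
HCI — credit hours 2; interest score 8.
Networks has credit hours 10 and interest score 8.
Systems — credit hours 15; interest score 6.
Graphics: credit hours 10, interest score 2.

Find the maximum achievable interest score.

23

Allowing fractional choices, the relaxed optimum would be about 27.8, but courses are indivisible.
Robotics + Vision: credit hours 9 + 8 = 17 ≤ 17, interest score 15 + 6 = 21.
Robotics + HCI: credit hours 9 + 2 = 11 ≤ 17, interest score 15 + 8 = 23.
HCI + Networks: credit hours 2 + 10 = 12 ≤ 17, interest score 8 + 8 = 16.
Best is Robotics and HCI with total interest score 23.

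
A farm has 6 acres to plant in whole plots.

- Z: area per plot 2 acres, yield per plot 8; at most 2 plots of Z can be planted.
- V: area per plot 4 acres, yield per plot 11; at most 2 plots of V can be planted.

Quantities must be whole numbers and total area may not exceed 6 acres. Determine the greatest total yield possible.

19

This is a bounded integer knapsack.
Z has the best ratio (8/2); taking only Z gives at most 2×8 = 16 (stopped by the supply cap of 2).
Mixing does better — 1×Z and 1×V: area 6 ≤ 6, yield 1·8 + 1·11 = 19.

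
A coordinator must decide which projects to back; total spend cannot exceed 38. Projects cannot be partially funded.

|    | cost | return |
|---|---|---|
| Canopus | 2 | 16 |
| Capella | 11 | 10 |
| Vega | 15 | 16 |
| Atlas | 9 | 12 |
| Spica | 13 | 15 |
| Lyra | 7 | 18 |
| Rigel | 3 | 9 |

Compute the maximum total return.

71

Allowing fractional choices, the relaxed optimum would be about 74.3, but projects are indivisible.
Canopus + Atlas + Spica + Lyra + Rigel: cost 2 + 9 + 13 + 7 + 3 = 34 ≤ 38, return 16 + 12 + 15 + 18 + 9 = 70.
Canopus + Capella + Vega + Lyra + Rigel: cost 2 + 11 + 15 + 7 + 3 = 38 ≤ 38, return 16 + 10 + 16 + 18 + 9 = 69.
Canopus + Vega + Atlas + Lyra + Rigel: cost 2 + 15 + 9 + 7 + 3 = 36 ≤ 38, return 16 + 16 + 12 + 18 + 9 = 71.
Best is Canopus, Vega, Atlas, Lyra, and Rigel with total return 71.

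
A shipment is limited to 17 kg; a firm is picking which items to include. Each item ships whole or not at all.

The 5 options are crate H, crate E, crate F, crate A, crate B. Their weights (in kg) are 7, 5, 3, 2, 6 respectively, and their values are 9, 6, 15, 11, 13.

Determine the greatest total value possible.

crate H + crate E + crate F + crate A: weight 7 + 5 + 3 + 2 = 17 ≤ 17, value 9 + 6 + 15 + 11 = 41.
crate E + crate F + crate A + crate B: weight 5 + 3 + 2 + 6 = 16 ≤ 17, value 6 + 15 + 11 + 13 = 45.
crate F + crate A + crate B: weight 3 + 2 + 6 = 11 ≤ 17, value 15 + 11 + 13 = 39.
Best is crate E, crate F, crate A, and crate B with total value 45.

45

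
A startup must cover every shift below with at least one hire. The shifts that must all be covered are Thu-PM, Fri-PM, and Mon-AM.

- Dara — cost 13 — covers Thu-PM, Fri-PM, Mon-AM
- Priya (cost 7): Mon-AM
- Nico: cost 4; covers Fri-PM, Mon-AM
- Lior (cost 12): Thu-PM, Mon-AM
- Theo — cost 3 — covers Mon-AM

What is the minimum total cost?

13

The greedy cost-per-new-shift heuristic would pick Nico and Lior for 16, but a cheaper cover exists.
Dara alone covers Thu-PM, Fri-PM, Mon-AM — every shift.
Total cost: 13.
No cover costs less than 13.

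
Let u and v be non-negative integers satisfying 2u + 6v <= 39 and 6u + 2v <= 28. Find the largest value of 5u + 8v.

(u,v)=(3,5) is feasible, giving 55.
(u,v)=(1,6) is feasible, giving 53.
(u,v)=(2,5) is feasible, giving 50.
The best lattice point is (3,5), giving 55.

55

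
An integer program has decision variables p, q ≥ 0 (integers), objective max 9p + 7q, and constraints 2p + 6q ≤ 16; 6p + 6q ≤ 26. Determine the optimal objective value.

Relaxing integrality, the LP optimum is 39.00 at (p,q) = (4.33, 0), which is not an integer point.
(p,q)=(4,0): 2·4+6·0=8≤16, 6·4+6·0=24≤26, objective 36.
(p,q)=(3,1): 2·3+6·1=12≤16, 6·3+6·1=24≤26, objective 34.
(p,q)=(3,0): 2·3+6·0=6≤16, 6·3+6·0=18≤26, objective 27.
The best lattice point is (4,0), giving 36.

36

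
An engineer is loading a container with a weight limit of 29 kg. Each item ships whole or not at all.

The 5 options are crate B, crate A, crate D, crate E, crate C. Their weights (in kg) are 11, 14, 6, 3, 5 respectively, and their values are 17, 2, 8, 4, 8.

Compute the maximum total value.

37

Allowing fractional choices, the relaxed optimum would be about 37.6, but items are indivisible.
crate B + crate E + crate C: weight 11 + 3 + 5 = 19 ≤ 29, value 17 + 4 + 8 = 29.
crate B + crate D + crate E + crate C: weight 11 + 6 + 3 + 5 = 25 ≤ 29, value 17 + 8 + 4 + 8 = 37.
crate B + crate D + crate C: weight 11 + 6 + 5 = 22 ≤ 29, value 17 + 8 + 8 = 33.
Best is crate B, crate D, crate E, and crate C with total value 37.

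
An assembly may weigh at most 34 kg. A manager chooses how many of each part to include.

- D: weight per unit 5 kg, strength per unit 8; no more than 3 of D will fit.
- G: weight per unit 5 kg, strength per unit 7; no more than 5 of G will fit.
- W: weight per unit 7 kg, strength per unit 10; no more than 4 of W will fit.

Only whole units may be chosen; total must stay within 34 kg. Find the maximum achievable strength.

D has the best ratio (8/5); taking only D gives at most 3×8 = 24 (stopped by the supply cap of 3).
Mixing does better — 3×D, 1×G, and 2×W: weight 34 ≤ 34, strength 3·8 + 1·7 + 2·10 = 51.

51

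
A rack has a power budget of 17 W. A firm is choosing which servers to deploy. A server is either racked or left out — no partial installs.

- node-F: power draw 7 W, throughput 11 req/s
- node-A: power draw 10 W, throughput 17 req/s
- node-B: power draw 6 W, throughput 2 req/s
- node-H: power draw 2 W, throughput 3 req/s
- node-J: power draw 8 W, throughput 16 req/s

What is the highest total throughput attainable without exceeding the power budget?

30

Take node-F, node-H, and node-J: power draw 7 + 2 + 8 = 17 ≤ 17, throughput 11 + 3 + 16 = 30.
No other feasible combination does better.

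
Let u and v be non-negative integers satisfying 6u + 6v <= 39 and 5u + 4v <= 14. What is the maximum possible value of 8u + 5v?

21

The continuous relaxation peaks at (2.8, 0) with value 22.40; rounding to a feasible lattice point costs some objective.
(u,v)=(2,1) is feasible, giving 21.
(u,v)=(1,2) is feasible, giving 18.
(u,v)=(2,0) is feasible, giving 16.
No feasible integer point exceeds 21.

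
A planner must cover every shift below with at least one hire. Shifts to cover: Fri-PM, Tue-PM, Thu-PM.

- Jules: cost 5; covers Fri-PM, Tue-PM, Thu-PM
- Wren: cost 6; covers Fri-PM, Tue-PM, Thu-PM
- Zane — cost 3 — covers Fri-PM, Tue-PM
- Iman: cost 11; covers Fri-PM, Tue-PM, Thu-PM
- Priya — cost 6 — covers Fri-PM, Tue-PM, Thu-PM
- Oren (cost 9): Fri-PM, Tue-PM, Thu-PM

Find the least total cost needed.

The greedy cost-per-new-shift heuristic would pick Zane and Jules for 8, but a cheaper cover exists.
Jules alone covers Fri-PM, Tue-PM, Thu-PM — every shift.
Total cost: 5.
No cover costs less than 5.

5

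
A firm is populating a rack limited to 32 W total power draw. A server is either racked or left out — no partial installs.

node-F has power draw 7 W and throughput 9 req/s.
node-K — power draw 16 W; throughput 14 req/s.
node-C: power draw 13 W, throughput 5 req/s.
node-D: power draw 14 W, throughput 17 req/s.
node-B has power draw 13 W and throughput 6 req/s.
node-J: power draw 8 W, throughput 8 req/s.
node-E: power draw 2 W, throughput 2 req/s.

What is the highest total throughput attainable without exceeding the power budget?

node-F + node-D + node-J: power draw 7 + 14 + 8 = 29 ≤ 32, throughput 9 + 17 + 8 = 34.
node-K + node-D + node-E: power draw 16 + 14 + 2 = 32 ≤ 32, throughput 14 + 17 + 2 = 33.
node-F + node-D + node-J + node-E: power draw 7 + 14 + 8 + 2 = 31 ≤ 32, throughput 9 + 17 + 8 + 2 = 36.
Best is node-F, node-D, node-J, and node-E with total throughput 36.

36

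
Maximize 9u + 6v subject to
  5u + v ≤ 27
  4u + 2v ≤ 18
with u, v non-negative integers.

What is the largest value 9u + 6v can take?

(u,v)=(0,9): 5·0+1·9=9≤27, 4·0+2·9=18≤18, objective 54.
(u,v)=(0,8): 5·0+1·8=8≤27, 4·0+2·8=16≤18, objective 48.
Maximum is 54 at (u,v)=(0,9).

54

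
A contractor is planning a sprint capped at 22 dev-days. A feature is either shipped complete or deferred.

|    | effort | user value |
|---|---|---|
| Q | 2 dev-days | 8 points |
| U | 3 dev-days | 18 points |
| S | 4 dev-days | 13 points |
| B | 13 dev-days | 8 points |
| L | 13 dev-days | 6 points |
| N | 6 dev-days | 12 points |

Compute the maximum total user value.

Q + U + S + B: effort 2 + 3 + 4 + 13 = 22 ≤ 22, user value 8 + 18 + 13 + 8 = 47.
Q + U + S + L: effort 2 + 3 + 4 + 13 = 22 ≤ 22, user value 8 + 18 + 13 + 6 = 45.
Q + U + S + N: effort 2 + 3 + 4 + 6 = 15 ≤ 22, user value 8 + 18 + 13 + 12 = 51.
Best is Q, U, S, and N with total user value 51.

51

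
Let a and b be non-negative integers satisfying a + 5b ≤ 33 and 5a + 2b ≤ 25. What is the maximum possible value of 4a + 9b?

62

(a,b)=(2,6) is feasible, giving 62.
(a,b)=(1,6) is feasible, giving 58.
(a,b)=(3,5) is feasible, giving 57.
The best lattice point is (2,6), giving 62.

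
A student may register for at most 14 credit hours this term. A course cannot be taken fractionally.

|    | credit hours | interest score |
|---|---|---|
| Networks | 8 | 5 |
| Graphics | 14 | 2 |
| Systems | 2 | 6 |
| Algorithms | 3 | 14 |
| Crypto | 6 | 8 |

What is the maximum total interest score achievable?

28

Treat it as a binary knapsack problem.
Systems + Algorithms + Crypto: credit hours 2 + 3 + 6 = 11 ≤ 14, interest score 6 + 14 + 8 = 28.
Networks + Systems + Algorithms: credit hours 8 + 2 + 3 = 13 ≤ 14, interest score 5 + 6 + 14 = 25.
Algorithms + Crypto: credit hours 3 + 6 = 9 ≤ 14, interest score 14 + 8 = 22.
Best is Systems, Algorithms, and Crypto with total interest score 28.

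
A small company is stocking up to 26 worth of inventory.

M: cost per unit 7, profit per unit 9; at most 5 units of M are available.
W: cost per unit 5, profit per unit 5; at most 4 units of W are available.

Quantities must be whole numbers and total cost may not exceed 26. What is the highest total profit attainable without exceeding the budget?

32

This is a bounded integer knapsack.
M has the best ratio (9/7); taking only M gives at most 3×9 = 27 (stopped by the cost limit).
Mixing does better — 3×M and 1×W: cost 26 ≤ 26, profit 3·9 + 1·5 = 32.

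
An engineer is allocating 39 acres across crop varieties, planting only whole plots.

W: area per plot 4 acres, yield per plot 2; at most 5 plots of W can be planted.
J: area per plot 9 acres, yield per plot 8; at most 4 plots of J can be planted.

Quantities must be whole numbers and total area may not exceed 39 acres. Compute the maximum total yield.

Take 4×J: area 36 ≤ 39, yield 4·8 = 32.
J has the best ratio (8/9) and is taken to its limit of 4; remaining capacity is filled optimally with the others.

32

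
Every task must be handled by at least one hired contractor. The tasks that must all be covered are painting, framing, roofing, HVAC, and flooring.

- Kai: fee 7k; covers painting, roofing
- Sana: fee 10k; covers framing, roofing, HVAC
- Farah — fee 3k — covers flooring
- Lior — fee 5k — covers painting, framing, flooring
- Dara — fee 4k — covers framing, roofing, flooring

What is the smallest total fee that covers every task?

15

This is an integer covering problem.
Choose Sana and Lior: together they cover painting, framing, roofing, HVAC, flooring — every task.
Total fee: 10 + 5 = 15.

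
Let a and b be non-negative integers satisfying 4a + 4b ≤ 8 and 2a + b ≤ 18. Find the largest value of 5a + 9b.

(a,b)=(0,2) is feasible, giving 18.
(a,b)=(1,1) is feasible, giving 14.
(a,b)=(0,1) is feasible, giving 9.
No feasible integer point exceeds 18.

18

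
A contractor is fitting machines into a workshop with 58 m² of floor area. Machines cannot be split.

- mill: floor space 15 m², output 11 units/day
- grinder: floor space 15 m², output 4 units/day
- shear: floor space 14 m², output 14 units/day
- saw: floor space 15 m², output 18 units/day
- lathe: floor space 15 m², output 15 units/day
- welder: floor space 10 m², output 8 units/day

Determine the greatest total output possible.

55

This is a 0-1 knapsack instance.
shear + saw + lathe + welder: floor space 14 + 15 + 15 + 10 = 54 ≤ 58, output 14 + 18 + 15 + 8 = 55.
mill + saw + lathe + welder: floor space 15 + 15 + 15 + 10 = 55 ≤ 58, output 11 + 18 + 15 + 8 = 52.
Best is shear, saw, lathe, and welder with total output 55.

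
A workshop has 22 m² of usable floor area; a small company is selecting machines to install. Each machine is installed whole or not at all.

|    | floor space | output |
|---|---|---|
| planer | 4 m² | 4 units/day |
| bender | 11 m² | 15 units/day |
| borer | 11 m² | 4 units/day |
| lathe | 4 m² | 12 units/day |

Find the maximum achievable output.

This is a 0-1 knapsack instance.
bender + lathe: floor space 11 + 4 = 15 ≤ 22, output 15 + 12 = 27.
planer + bender + lathe: floor space 4 + 11 + 4 = 19 ≤ 22, output 4 + 15 + 12 = 31.
Best is planer, bender, and lathe with total output 31.

31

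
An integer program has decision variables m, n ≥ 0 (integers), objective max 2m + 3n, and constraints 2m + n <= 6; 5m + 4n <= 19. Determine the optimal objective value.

12

Relaxing integrality, the LP optimum is 14.25 at (m,n) = (0, 4.75), which is not an integer point.
(m,n)=(0,4): 2·0+1·4=4≤6, 5·0+4·4=16≤19, objective 12.
(m,n)=(1,3): 2·1+1·3=5≤6, 5·1+4·3=17≤19, objective 11.
(m,n)=(0,3): 2·0+1·3=3≤6, 5·0+4·3=12≤19, objective 9.
Maximum is 12 at (m,n)=(0,4).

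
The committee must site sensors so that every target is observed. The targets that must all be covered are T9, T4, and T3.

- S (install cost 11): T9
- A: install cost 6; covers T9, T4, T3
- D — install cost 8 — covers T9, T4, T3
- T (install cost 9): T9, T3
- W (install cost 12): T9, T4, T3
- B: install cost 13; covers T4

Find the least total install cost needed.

6

A alone covers T9, T4, T3 — every target.
Total install cost: 6.
No cover costs less than 6.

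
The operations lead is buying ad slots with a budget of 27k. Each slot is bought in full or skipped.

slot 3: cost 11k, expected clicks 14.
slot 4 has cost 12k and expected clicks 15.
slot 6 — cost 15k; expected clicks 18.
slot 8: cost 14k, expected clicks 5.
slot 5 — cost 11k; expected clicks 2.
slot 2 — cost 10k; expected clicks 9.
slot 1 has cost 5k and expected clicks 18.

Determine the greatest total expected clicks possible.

Take slot 4, slot 2, and slot 1: cost 12 + 10 + 5 = 27 ≤ 27, expected clicks 15 + 9 + 18 = 42.
No other feasible combination does better.

42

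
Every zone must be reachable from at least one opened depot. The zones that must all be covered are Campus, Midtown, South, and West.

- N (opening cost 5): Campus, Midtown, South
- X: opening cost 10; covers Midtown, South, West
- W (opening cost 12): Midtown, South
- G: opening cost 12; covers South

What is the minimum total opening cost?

This is a weighted set-cover instance.
Choose N and X: together they cover Campus, Midtown, South, West — every zone.
Total opening cost: 5 + 10 = 15.

15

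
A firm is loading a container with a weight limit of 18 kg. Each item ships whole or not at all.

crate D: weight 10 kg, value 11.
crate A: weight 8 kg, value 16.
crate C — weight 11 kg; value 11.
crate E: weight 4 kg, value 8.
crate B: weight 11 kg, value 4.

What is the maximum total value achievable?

27

Allowing fractional choices, the relaxed optimum would be about 30.6, but items are indivisible.
crate D + crate A: weight 10 + 8 = 18 ≤ 18, value 11 + 16 = 27.
crate D + crate E: weight 10 + 4 = 14 ≤ 18, value 11 + 8 = 19.
crate A + crate E: weight 8 + 4 = 12 ≤ 18, value 16 + 8 = 24.
Best is crate D and crate A with total value 27.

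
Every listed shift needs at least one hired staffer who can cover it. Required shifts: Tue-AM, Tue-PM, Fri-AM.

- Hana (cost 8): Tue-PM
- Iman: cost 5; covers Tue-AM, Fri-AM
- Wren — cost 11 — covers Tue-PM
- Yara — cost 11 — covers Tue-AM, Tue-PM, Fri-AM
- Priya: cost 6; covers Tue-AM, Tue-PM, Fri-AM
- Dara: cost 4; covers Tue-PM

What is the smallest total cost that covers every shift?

6

This is an integer covering problem.
Priya alone covers Tue-AM, Tue-PM, Fri-AM — every shift.
Total cost: 6.
No cover costs less than 6.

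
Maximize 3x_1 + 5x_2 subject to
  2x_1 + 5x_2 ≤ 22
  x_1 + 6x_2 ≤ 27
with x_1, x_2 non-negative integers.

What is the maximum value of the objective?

(x_1,x_2)=(11,0) is feasible, giving 33.
(x_1,x_2)=(10,0) is feasible, giving 30.
The best lattice point is (11,0), giving 33.

33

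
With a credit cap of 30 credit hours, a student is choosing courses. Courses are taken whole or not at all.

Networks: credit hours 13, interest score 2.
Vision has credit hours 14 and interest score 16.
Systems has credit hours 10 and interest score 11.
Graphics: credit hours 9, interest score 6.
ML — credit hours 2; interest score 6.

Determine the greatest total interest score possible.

33

Vision + Systems + ML: credit hours 14 + 10 + 2 = 26 ≤ 30, interest score 16 + 11 + 6 = 33.
Vision + Systems: credit hours 14 + 10 = 24 ≤ 30, interest score 16 + 11 = 27.
Vision + Graphics + ML: credit hours 14 + 9 + 2 = 25 ≤ 30, interest score 16 + 6 + 6 = 28.
Best is Vision, Systems, and ML with total interest score 33.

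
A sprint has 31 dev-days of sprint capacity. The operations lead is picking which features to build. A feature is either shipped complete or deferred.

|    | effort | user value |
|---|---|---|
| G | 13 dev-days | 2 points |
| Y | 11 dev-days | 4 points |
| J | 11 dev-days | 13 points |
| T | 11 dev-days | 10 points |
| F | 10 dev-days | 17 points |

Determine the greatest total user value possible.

30

Allowing fractional choices, the relaxed optimum would be about 39.1, but features are indivisible.
J + T: effort 11 + 11 = 22 ≤ 31, user value 13 + 10 = 23.
T + F: effort 11 + 10 = 21 ≤ 31, user value 10 + 17 = 27.
J + F: effort 11 + 10 = 21 ≤ 31, user value 13 + 17 = 30.
Best is J and F with total user value 30.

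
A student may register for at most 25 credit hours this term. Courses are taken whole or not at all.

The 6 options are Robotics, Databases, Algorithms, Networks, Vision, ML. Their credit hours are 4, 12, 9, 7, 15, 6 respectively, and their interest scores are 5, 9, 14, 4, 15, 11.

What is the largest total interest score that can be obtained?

Take Robotics, Vision, and ML: credit hours 4 + 15 + 6 = 25 ≤ 25, interest score 5 + 15 + 11 = 31.
No other feasible combination does better.

31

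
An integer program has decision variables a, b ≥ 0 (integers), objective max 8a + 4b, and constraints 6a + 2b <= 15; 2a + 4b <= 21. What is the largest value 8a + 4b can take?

24

(a,b)=(1,4) is feasible, giving 24.
(a,b)=(0,5) is feasible, giving 20.
Maximum is 24 at (a,b)=(1,4).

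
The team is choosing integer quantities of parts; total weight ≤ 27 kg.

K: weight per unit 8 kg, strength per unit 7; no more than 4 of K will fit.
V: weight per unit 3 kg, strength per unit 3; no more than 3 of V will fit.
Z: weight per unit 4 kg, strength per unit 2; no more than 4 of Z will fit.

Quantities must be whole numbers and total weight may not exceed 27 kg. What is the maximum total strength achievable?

Take 3×K and 1×V: weight 27 ≤ 27, strength 3·7 + 1·3 = 24.
No other integer combination yields more.

24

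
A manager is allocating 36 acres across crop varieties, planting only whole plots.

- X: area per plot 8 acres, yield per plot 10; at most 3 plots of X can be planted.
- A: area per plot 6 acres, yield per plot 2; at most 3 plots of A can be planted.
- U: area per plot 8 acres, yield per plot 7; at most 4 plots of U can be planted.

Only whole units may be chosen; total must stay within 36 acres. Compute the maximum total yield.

X has the best ratio (10/8); taking only X gives at most 3×10 = 30 (stopped by the supply cap of 3).
Mixing does better — 3×X and 1×U: area 32 ≤ 36, yield 3·10 + 1·7 = 37.

37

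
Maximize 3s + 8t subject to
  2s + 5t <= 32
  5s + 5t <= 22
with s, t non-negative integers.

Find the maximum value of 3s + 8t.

32

(s,t)=(0,4) is feasible, giving 32.
(s,t)=(1,3) is feasible, giving 27.
(s,t)=(0,3) is feasible, giving 24.
The best lattice point is (0,4), giving 32.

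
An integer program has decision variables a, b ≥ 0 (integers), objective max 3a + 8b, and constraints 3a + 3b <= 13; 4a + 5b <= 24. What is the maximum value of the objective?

The continuous relaxation peaks at (0, 4.33) with value 34.67; rounding to a feasible lattice point costs some objective.
(a,b)=(0,4): 3·0+3·4=12≤13, 4·0+5·4=20≤24, objective 32.
(a,b)=(1,3): 3·1+3·3=12≤13, 4·1+5·3=19≤24, objective 27.
(a,b)=(0,3): 3·0+3·3=9≤13, 4·0+5·3=15≤24, objective 24.
No feasible integer point exceeds 32.

32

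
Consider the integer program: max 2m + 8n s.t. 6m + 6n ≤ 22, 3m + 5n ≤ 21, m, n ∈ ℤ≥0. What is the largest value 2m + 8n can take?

24

(m,n)=(0,3) is feasible, giving 24.
(m,n)=(1,2) is feasible, giving 18.
(m,n)=(0,2) is feasible, giving 16.
Maximum is 24 at (m,n)=(0,3).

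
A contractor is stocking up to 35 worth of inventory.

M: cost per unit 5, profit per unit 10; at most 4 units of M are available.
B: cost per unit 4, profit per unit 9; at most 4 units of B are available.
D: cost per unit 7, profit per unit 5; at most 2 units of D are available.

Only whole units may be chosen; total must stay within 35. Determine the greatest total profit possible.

B has the best ratio (9/4); taking only B gives at most 4×9 = 36 (stopped by the supply cap of 4).
Mixing does better — 4×M and 3×B: cost 32 ≤ 35, profit 4·10 + 3·9 = 67.

67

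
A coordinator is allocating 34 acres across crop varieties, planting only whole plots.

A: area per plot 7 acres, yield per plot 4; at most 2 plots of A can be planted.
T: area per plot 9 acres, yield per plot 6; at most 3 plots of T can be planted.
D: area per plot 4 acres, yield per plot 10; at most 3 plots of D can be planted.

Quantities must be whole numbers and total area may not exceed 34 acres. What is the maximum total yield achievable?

42

D has the best ratio (10/4); taking only D gives at most 3×10 = 30 (stopped by the supply cap of 3).
Mixing does better — 2×T and 3×D: area 30 ≤ 34, yield 2·6 + 3·10 = 42.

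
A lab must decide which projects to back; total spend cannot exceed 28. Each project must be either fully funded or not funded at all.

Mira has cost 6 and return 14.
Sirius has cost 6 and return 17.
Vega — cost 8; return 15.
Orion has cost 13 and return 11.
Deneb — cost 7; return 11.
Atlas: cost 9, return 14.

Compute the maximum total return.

Allowing fractional choices, the relaxed optimum would be about 58.6, but projects are indivisible.
Mira + Sirius + Deneb + Atlas: cost 6 + 6 + 7 + 9 = 28 ≤ 28, return 14 + 17 + 11 + 14 = 56.
Mira + Sirius + Vega + Deneb: cost 6 + 6 + 8 + 7 = 27 ≤ 28, return 14 + 17 + 15 + 11 = 57.
Mira + Sirius + Vega: cost 6 + 6 + 8 = 20 ≤ 28, return 14 + 17 + 15 = 46.
Best is Mira, Sirius, Vega, and Deneb with total return 57.

57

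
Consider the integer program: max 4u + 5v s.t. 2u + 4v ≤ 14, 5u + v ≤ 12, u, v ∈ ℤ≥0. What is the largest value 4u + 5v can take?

19

(u,v)=(1,3): 2·1+4·3=14≤14, 5·1+1·3=8≤12, objective 19.
(u,v)=(2,2): 2·2+4·2=12≤14, 5·2+1·2=12≤12, objective 18.
(u,v)=(0,3): 2·0+4·3=12≤14, 5·0+1·3=3≤12, objective 15.
No feasible integer point exceeds 19.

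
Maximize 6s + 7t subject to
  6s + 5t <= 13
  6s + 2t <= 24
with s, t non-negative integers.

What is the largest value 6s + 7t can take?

14

(s,t)=(0,2) is feasible, giving 14.
(s,t)=(1,1) is feasible, giving 13.
(s,t)=(0,1) is feasible, giving 7.
The best lattice point is (0,2), giving 14.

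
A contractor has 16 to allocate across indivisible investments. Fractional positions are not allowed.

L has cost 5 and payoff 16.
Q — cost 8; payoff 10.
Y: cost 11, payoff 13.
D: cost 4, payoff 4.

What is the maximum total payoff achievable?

L + Q: cost 5 + 8 = 13 ≤ 16, payoff 16 + 10 = 26.
L + Y: cost 5 + 11 = 16 ≤ 16, payoff 16 + 13 = 29.
L + D: cost 5 + 4 = 9 ≤ 16, payoff 16 + 4 = 20.
Best is L and Y with total payoff 29.

29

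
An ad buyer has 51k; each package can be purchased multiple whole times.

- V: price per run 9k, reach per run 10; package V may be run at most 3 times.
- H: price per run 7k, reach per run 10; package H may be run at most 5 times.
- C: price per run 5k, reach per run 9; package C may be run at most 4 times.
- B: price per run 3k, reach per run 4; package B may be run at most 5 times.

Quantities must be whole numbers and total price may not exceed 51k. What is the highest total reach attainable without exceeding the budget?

80

This is a bounded integer knapsack.
Take 4×H, 4×C, and 1×B: price 51 ≤ 51, reach 4·10 + 4·9 + 1·4 = 80.
C has the best ratio (9/5) and is taken to its limit of 4; remaining capacity is filled optimally with the others.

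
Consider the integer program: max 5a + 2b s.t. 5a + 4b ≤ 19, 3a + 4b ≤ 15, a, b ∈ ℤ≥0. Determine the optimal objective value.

(a,b)=(3,1): 5·3+4·1=19≤19, 3·3+4·1=13≤15, objective 17.
(a,b)=(3,0): 5·3+4·0=15≤19, 3·3+4·0=9≤15, objective 15.
(a,b)=(2,2): 5·2+4·2=18≤19, 3·2+4·2=14≤15, objective 14.
(a,b)=(2,1): 5·2+4·1=14≤19, 3·2+4·1=10≤15, objective 12.
Maximum is 17 at (a,b)=(3,1).

17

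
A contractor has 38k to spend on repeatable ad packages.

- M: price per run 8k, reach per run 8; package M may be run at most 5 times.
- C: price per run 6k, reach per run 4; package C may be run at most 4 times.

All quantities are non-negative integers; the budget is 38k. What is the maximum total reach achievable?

36

Take 4×M and 1×C: price 38 ≤ 38, reach 4·8 + 1·4 = 36.
No other integer combination yields more.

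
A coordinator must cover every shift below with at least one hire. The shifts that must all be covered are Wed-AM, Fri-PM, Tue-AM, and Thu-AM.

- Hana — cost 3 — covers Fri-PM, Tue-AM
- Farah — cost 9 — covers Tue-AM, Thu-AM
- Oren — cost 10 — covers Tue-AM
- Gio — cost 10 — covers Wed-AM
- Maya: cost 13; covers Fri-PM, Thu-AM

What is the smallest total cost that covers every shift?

22

Choose Hana, Farah, and Gio: together they cover Wed-AM, Fri-PM, Tue-AM, Thu-AM — every shift.
Total cost: 3 + 9 + 10 = 22.
No cover costs less than 22.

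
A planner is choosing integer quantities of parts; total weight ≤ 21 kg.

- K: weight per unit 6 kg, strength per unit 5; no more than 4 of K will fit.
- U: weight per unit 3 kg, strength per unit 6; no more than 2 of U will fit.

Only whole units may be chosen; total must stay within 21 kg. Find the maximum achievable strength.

U has the best ratio (6/3); taking only U gives at most 2×6 = 12 (stopped by the supply cap of 2).
Mixing does better — 2×K and 2×U: weight 18 ≤ 21, strength 2·5 + 2·6 = 22.

22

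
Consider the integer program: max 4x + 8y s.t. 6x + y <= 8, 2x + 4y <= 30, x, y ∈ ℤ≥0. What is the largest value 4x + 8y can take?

56

(x,y)=(0,7): 6·0+1·7=7≤8, 2·0+4·7=28≤30, objective 56.
(x,y)=(0,6): 6·0+1·6=6≤8, 2·0+4·6=24≤30, objective 48.
The best lattice point is (0,7), giving 56.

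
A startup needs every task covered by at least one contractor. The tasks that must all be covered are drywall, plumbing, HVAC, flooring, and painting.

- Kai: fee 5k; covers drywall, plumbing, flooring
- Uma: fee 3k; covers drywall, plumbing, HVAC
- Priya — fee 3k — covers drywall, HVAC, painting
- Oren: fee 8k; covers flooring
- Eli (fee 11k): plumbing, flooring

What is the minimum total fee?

8

This is an integer covering problem.
The greedy cost-per-new-task heuristic would pick Uma, Priya, and Kai for 11, but a cheaper cover exists.
Choose Kai and Priya: together they cover drywall, plumbing, HVAC, flooring, painting — every task.
Total fee: 5 + 3 = 8.
No cover costs less than 8.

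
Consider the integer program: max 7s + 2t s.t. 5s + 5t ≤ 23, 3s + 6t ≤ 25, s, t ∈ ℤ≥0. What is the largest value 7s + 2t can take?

28

Relaxing integrality, the LP optimum is 32.20 at (s,t) = (4.6, 0), which is not an integer point.
(s,t)=(4,0): 5·4+5·0=20≤23, 3·4+6·0=12≤25, objective 28.
(s,t)=(3,1): 5·3+5·1=20≤23, 3·3+6·1=15≤25, objective 23.
(s,t)=(3,0): 5·3+5·0=15≤23, 3·3+6·0=9≤25, objective 21.
Maximum is 28 at (s,t)=(4,0).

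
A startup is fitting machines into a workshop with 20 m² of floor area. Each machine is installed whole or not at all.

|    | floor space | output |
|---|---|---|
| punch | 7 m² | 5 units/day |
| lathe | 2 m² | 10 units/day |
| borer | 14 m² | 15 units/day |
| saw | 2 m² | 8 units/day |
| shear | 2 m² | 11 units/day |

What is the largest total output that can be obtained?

44

lathe + borer + shear: floor space 2 + 14 + 2 = 18 ≤ 20, output 10 + 15 + 11 = 36.
punch + lathe + saw + shear: floor space 7 + 2 + 2 + 2 = 13 ≤ 20, output 5 + 10 + 8 + 11 = 34.
lathe + borer + saw + shear: floor space 2 + 14 + 2 + 2 = 20 ≤ 20, output 10 + 15 + 8 + 11 = 44.
Best is lathe, borer, saw, and shear with total output 44.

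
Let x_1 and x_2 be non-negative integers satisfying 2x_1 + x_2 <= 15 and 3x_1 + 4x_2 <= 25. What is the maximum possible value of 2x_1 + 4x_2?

24

Relaxing integrality, the LP optimum is 25.00 at (x_1,x_2) = (0, 6.25), which is not an integer point.
(x_1,x_2)=(0,6): 2·0+1·6=6≤15, 3·0+4·6=24≤25, objective 24.
(x_1,x_2)=(1,5): 2·1+1·5=7≤15, 3·1+4·5=23≤25, objective 22.
(x_1,x_2)=(0,5): 2·0+1·5=5≤15, 3·0+4·5=20≤25, objective 20.
No feasible integer point exceeds 24.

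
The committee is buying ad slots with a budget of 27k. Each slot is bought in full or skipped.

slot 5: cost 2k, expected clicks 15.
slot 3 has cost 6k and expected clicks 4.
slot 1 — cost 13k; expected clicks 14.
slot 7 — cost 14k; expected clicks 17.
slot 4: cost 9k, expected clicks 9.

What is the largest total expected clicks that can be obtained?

41

Treat it as a binary knapsack problem.
slot 5 + slot 3 + slot 7: cost 2 + 6 + 14 = 22 ≤ 27, expected clicks 15 + 4 + 17 = 36.
slot 5 + slot 1 + slot 4: cost 2 + 13 + 9 = 24 ≤ 27, expected clicks 15 + 14 + 9 = 38.
slot 5 + slot 7 + slot 4: cost 2 + 14 + 9 = 25 ≤ 27, expected clicks 15 + 17 + 9 = 41.
Best is slot 5, slot 7, and slot 4 with total expected clicks 41.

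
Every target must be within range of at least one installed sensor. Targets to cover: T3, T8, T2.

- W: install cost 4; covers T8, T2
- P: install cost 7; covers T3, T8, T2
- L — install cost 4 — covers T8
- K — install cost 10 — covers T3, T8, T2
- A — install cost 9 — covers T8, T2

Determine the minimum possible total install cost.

7

This is an integer covering problem.
P alone covers T3, T8, T2 — every target.
Total install cost: 7.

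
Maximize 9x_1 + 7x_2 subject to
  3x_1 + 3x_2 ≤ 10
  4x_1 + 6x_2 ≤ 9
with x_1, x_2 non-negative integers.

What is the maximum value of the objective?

18

(x_1,x_2)=(2,0): 3·2+3·0=6≤10, 4·2+6·0=8≤9, objective 18.
(x_1,x_2)=(1,0): 3·1+3·0=3≤10, 4·1+6·0=4≤9, objective 9.
The best lattice point is (2,0), giving 18.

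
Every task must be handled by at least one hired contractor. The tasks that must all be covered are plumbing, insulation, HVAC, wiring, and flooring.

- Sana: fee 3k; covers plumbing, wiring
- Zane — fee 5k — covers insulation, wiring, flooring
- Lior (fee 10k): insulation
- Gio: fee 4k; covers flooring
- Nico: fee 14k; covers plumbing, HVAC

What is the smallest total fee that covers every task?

19

Choose Zane and Nico: together they cover plumbing, insulation, HVAC, wiring, flooring — every task.
Total fee: 5 + 14 = 19.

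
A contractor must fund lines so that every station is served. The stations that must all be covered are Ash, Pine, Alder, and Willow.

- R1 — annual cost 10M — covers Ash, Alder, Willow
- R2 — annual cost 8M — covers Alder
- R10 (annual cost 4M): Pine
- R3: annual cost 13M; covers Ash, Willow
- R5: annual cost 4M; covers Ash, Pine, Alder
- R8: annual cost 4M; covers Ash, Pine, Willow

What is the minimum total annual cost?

8

Choose R5 and R8: together they cover Ash, Pine, Alder, Willow — every station.
Total annual cost: 4 + 4 = 8.
No cover costs less than 8.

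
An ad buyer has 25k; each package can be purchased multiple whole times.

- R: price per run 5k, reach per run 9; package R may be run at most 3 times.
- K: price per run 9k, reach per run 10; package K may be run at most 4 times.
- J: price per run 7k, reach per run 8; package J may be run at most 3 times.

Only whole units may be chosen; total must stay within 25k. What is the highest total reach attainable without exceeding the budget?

Take 3×R and 1×K: price 24 ≤ 25, reach 3·9 + 1·10 = 37.
R has the best ratio (9/5) and is taken to its limit of 3; remaining capacity is filled optimally with the others.

37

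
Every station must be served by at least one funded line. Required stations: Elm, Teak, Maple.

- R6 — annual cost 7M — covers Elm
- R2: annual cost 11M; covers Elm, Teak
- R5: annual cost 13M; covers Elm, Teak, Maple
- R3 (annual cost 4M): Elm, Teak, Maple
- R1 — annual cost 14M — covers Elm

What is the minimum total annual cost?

4

R3 alone covers Elm, Teak, Maple — every station.
Total annual cost: 4.
No cover costs less than 4.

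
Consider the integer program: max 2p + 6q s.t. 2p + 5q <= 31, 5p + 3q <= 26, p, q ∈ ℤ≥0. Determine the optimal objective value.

Relaxing integrality, the LP optimum is 37.20 at (p,q) = (0, 6.2), which is not an integer point.
(p,q)=(0,6): 2·0+5·6=30≤31, 5·0+3·6=18≤26, objective 36.
(p,q)=(1,5): 2·1+5·5=27≤31, 5·1+3·5=20≤26, objective 32.
Maximum is 36 at (p,q)=(0,6).

36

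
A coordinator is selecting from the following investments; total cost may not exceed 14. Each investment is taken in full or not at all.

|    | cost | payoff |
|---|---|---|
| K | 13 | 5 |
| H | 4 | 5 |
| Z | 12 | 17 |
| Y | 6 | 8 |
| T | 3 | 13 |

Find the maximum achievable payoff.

26

Take H, Y, and T: cost 4 + 6 + 3 = 13 ≤ 14, payoff 5 + 8 + 13 = 26.
No other feasible combination does better.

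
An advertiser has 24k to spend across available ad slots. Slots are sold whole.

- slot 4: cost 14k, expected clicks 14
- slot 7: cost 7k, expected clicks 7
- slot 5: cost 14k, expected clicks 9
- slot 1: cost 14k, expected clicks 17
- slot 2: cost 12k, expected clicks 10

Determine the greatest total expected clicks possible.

24

Allowing fractional choices, the relaxed optimum would be about 27.0, but ad slots are indivisible.
slot 4 + slot 7: cost 14 + 7 = 21 ≤ 24, expected clicks 14 + 7 = 21.
slot 7 + slot 1: cost 7 + 14 = 21 ≤ 24, expected clicks 7 + 17 = 24.
Best is slot 7 and slot 1 with total expected clicks 24.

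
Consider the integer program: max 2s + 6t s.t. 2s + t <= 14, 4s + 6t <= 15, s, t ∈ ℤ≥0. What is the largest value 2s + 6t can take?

12

The continuous relaxation peaks at (0, 2.5) with value 15.00; rounding to a feasible lattice point costs some objective.
(s,t)=(0,2): 2·0+1·2=2≤14, 4·0+6·2=12≤15, objective 12.
(s,t)=(1,1): 2·1+1·1=3≤14, 4·1+6·1=10≤15, objective 8.
(s,t)=(0,1): 2·0+1·1=1≤14, 4·0+6·1=6≤15, objective 6.
Maximum is 12 at (s,t)=(0,2).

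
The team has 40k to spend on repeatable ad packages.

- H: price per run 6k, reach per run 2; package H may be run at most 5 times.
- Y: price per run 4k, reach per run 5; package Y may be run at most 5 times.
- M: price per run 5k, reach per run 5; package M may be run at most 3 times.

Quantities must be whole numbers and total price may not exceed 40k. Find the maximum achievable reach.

Take 5×Y and 3×M: price 35 ≤ 40, reach 5·5 + 3·5 = 40.
Y has the best ratio (5/4) and is taken to its limit of 5; remaining capacity is filled optimally with the others.

40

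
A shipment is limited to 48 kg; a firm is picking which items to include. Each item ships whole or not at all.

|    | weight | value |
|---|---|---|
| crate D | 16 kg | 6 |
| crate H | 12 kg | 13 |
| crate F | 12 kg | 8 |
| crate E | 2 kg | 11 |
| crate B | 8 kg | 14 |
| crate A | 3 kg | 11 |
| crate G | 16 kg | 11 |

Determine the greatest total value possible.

60

Allowing fractional choices, the relaxed optimum would be about 64.7, but items are indivisible.
crate D + crate H + crate E + crate B + crate A: weight 16 + 12 + 2 + 8 + 3 = 41 ≤ 48, value 6 + 13 + 11 + 14 + 11 = 55.
crate H + crate E + crate B + crate A + crate G: weight 12 + 2 + 8 + 3 + 16 = 41 ≤ 48, value 13 + 11 + 14 + 11 + 11 = 60.
crate H + crate F + crate E + crate B + crate A: weight 12 + 12 + 2 + 8 + 3 = 37 ≤ 48, value 13 + 8 + 11 + 14 + 11 = 57.
Best is crate H, crate E, crate B, crate A, and crate G with total value 60.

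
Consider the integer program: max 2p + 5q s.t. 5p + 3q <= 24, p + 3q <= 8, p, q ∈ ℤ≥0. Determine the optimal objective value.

14

The continuous relaxation peaks at (4, 1.33) with value 14.67; rounding to a feasible lattice point costs some objective.
(p,q)=(2,2): 5·2+3·2=16≤24, 1·2+3·2=8≤8, objective 14.
(p,q)=(4,1): 5·4+3·1=23≤24, 1·4+3·1=7≤8, objective 13.
(p,q)=(1,2): 5·1+3·2=11≤24, 1·1+3·2=7≤8, objective 12.
(p,q)=(3,1): 5·3+3·1=18≤24, 1·3+3·1=6≤8, objective 11.
No feasible integer point exceeds 14.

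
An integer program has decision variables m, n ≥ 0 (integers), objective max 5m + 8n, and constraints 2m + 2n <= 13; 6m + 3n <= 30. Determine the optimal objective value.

(m,n)=(0,6): 2·0+2·6=12≤13, 6·0+3·6=18≤30, objective 48.
(m,n)=(1,5): 2·1+2·5=12≤13, 6·1+3·5=21≤30, objective 45.
No feasible integer point exceeds 48.

48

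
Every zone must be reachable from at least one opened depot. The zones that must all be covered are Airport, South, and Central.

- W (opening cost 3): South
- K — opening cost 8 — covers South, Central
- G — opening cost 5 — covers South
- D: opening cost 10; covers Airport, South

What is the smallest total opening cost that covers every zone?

18

This is a weighted set-cover instance.
The greedy cost-per-new-zone heuristic would pick W, K, and D for 21, but a cheaper cover exists.
Choose K and D: together they cover Airport, South, Central — every zone.
Total opening cost: 8 + 10 = 18.
No cover costs less than 18.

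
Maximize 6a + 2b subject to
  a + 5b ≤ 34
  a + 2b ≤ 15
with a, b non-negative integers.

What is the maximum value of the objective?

(a,b)=(15,0): 1·15+5·0=15≤34, 1·15+2·0=15≤15, objective 90.
(a,b)=(14,0): 1·14+5·0=14≤34, 1·14+2·0=14≤15, objective 84.
Maximum is 90 at (a,b)=(15,0).

90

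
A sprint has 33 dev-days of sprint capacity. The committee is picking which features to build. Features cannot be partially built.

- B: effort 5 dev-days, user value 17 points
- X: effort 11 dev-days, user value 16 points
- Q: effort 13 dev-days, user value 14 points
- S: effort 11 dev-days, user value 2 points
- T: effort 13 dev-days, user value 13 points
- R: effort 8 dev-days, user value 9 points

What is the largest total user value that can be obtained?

Treat it as a binary knapsack problem.
Allowing fractional choices, the relaxed optimum would be about 51.7, but features are indivisible.
B + X + Q: effort 5 + 11 + 13 = 29 ≤ 33, user value 17 + 16 + 14 = 47.
B + X + T: effort 5 + 11 + 13 = 29 ≤ 33, user value 17 + 16 + 13 = 46.
B + Q + T: effort 5 + 13 + 13 = 31 ≤ 33, user value 17 + 14 + 13 = 44.
Best is B, X, and Q with total user value 47.

47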